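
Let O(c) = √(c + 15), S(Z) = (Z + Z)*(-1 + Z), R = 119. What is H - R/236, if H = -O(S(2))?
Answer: -119/236 - √19 ≈ -4.8631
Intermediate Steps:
S(Z) = 2*Z*(-1 + Z) (S(Z) = (2*Z)*(-1 + Z) = 2*Z*(-1 + Z))
O(c) = √(15 + c)
H = -√19 (H = -√(15 + 2*2*(-1 + 2)) = -√(15 + 2*2*1) = -√(15 + 4) = -√19 ≈ -4.3589)
H - R/236 = -√19 - 119/236 = -119/236 - √19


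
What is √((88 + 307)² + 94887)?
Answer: 4*√15682 ≈ 500.91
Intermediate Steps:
√((88 + 307)² + 94887) = √(395² + 94887) = √(156025 + 94887) = √250912 = 4*√15682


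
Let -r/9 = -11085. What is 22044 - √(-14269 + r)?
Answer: 22044 - 2*√21374 ≈ 21752.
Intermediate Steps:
r = 99765 (r = -9*(-11085) = 99765)
22044 - √(-14269 + r) = 22044 - √(-14269 + 99765) = 22044 - √85496 = 22044 - 2*√21374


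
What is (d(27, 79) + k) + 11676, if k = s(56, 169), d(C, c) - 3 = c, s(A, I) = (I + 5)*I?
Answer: 41164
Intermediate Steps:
s(A, I) = I*(5 + I) (s(A, I) = (5 + I)*I = I*(5 + I))
d(C, c) = 3 + c
k = 29406 (k = 169*(5 + 169) = 169*174 = 29406)
(d(27, 79) + k) + 11676 = ((3 + 79) + 29406) + 11676 = (82 + 29406) + 11676 = 29488 + 11676 = 41164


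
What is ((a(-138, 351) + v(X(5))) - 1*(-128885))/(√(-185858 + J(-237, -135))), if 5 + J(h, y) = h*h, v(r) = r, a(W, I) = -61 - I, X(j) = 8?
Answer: -128481*I*√129694/129694 ≈ -356.76*I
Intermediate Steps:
J(h, y) = -5 + h² (J(h, y) = -5 + h*h = -5 + h²)
((a(-138, 351) + v(X(5))) - 1*(-128885))/(√(-185858 + J(-237, -135))) = (((-61 - 1*351) + 8) - 1*(-128885))/(√(-185858 + (-5 + (-237)²))) = (((-61 - 351) + 8) + 128885)/(√(-185858 + (-5 + 56169))) = ((-412 + 8) + 128885)/(√(-185858 + 56164)) = (-404 + 128885)/(√(-129694)) = 128481/((I*√129694)) = 128481*(-I*√129694/129694) = -128481*I*√129694/129694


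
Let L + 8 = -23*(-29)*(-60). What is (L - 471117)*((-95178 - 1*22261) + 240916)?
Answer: -63114651165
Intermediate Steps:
L = -40028 (L = -8 - 23*(-29)*(-60) = -8 + 667*(-60) = -8 - 40020 = -40028)
(L - 471117)*((-95178 - 1*22261) + 240916) = (-40028 - 471117)*((-95178 - 1*22261) + 240916) = -511145*((-95178 - 22261) + 240916) = -511145*(-117439 + 240916) = -511145*123477 = -63114651165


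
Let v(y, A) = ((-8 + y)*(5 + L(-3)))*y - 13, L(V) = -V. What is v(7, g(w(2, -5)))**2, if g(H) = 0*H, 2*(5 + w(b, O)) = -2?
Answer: 4761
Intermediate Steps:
w(b, O) = -6 (w(b, O) = -5 + (1/2)*(-2) = -5 - 1 = -6)
g(H) = 0
v(y, A) = -13 + y*(-64 + 8*y) (v(y, A) = ((-8 + y)*(5 - 1*(-3)))*y - 13 = ((-8 + y)*(5 + 3))*y - 13 = ((-8 + y)*8)*y - 13 = (-64 + 8*y)*y - 13 = y*(-64 + 8*y) - 13 = -13 + y*(-64 + 8*y))
v(7, g(w(2, -5)))**2 = (-13 - 64*7 + 8*7**2)**2 = (-13 - 448 + 8*49)**2 = (-13 - 448 + 392)**2 = (-69)**2 = 4761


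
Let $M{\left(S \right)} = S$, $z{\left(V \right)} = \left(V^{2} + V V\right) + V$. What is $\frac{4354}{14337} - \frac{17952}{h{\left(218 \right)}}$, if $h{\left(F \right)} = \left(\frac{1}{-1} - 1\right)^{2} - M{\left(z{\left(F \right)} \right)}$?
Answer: $\frac{112024762}{227628549} \approx 0.49214$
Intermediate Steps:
$z{\left(V \right)} = V + 2 V^{2}$ ($z{\left(V \right)} = \left(V^{2} + V^{2}\right) + V = 2 V^{2} + V = V + 2 V^{2}$)
$h{\left(F \right)} = 4 - F \left(1 + 2 F\right)$ ($h{\left(F \right)} = \left(\frac{1}{-1} - 1\right)^{2} - F \left(1 + 2 F\right) = \left(-1 - 1\right)^{2} - F \left(1 + 2 F\right) = \left(-2\right)^{2} - F \left(1 + 2 F\right) = 4 - F \left(1 + 2 F\right)$)
$\frac{4354}{14337} - \frac{17952}{h{\left(218 \right)}} = \frac{4354}{14337} - \frac{17952}{4 - 218 \left(1 + 2 \cdot 218\right)} = 4354 \cdot \frac{1}{14337} - \frac{17952}{4 - 218 \left(1 + 436\right)} = \frac{4354}{14337} - \frac{17952}{4 - 218 \cdot 437} = \frac{4354}{14337} - \frac{17952}{4 - 95266} = \frac{4354}{14337} - \frac{17952}{-95262} = \frac{4354}{14337} - - \frac{2992}{15877} = \frac{4354}{14337} + \frac{2992}{15877} = \frac{112024762}{227628549}$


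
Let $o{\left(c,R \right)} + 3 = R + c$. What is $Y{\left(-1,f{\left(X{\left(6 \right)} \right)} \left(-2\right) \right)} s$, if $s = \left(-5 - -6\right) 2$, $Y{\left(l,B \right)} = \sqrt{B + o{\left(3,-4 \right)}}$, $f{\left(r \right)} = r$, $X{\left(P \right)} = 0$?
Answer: $4 i \approx 4.0 i$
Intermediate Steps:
$o{\left(c,R \right)} = -3 + R + c$ ($o{\left(c,R \right)} = -3 + \left(R + c\right) = -3 + R + c$)
$Y{\left(l,B \right)} = \sqrt{-4 + B}$ ($Y{\left(l,B \right)} = \sqrt{B - 4} = \sqrt{-4 + B}$)
$s = 2$ ($s = \left(-5 + 6\right) 2 = 1 \cdot 2 = 2$)
$Y{\left(-1,f{\left(X{\left(6 \right)} \right)} \left(-2\right) \right)} s = \sqrt{-4 + 0 \left(-2\right)} 2 = \sqrt{-4 + 0} \cdot 2 = \sqrt{-4} \cdot 2 = 2 i 2 = 4 i$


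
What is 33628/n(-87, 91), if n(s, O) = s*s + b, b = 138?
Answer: 4804/1101 ≈ 4.3633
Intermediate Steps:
n(s, O) = 138 + s² (n(s, O) = s*s + 138 = s² + 138 = 138 + s²)
33628/n(-87, 91) = 33628/(138 + (-87)²) = 33628/(138 + 7569) = 33628/7707 = 33628*(1/7707) = 4804/1101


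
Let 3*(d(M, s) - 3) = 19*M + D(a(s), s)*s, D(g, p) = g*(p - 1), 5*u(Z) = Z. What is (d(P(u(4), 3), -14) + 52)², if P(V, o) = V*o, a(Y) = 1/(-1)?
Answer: 1/25 ≈ 0.040000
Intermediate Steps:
a(Y) = -1
u(Z) = Z/5
D(g, p) = g*(-1 + p)
d(M, s) = 3 + 19*M/3 + s*(1 - s)/3 (d(M, s) = 3 + (19*M + (-(-1 + s))*s)/3 = 3 + (19*M + (1 - s)*s)/3 = 3 + (19*M + s*(1 - s))/3 = 3 + (19*M/3 + s*(1 - s)/3) = 3 + 19*M/3 + s*(1 - s)/3)
(d(P(u(4), 3), -14) + 52)² = ((3 + 19*(((⅕)*4)*3)/3 - ⅓*(-14)*(-1 - 14)) + 52)² = ((3 + 19*((⅘)*3)/3 - ⅓*(-14)*(-15)) + 52)² = ((3 + (19/3)*(12/5) - 70) + 52)² = ((3 + 76/5 - 70) + 52)² = (-259/5 + 52)² = (⅕)² = 1/25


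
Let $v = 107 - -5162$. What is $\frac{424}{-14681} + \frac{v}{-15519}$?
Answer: $- \frac{1583665}{4298763} \approx -0.3684$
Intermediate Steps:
$v = 5269$ ($v = 107 + 5162 = 5269$)
$\frac{424}{-14681} + \frac{v}{-15519} = \frac{424}{-14681} + \frac{5269}{-15519} = 424 \left(- \frac{1}{14681}\right) + 5269 \left(- \frac{1}{15519}\right) = - \frac{8}{277} - \frac{5269}{15519} = - \frac{1583665}{4298763}$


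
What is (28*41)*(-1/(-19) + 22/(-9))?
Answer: -469532/171 ≈ -2745.8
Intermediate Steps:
(28*41)*(-1/(-19) + 22/(-9)) = 1148*(-1*(-1/19) + 22*(-⅑)) = 1148*(1/19 - 22/9) = 1148*(-409/171) = -469532/171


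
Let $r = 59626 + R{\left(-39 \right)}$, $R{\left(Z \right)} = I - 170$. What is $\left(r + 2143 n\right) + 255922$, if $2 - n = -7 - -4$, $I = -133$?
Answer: $325960$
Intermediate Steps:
$R{\left(Z \right)} = -303$ ($R{\left(Z \right)} = -133 - 170 = -303$)
$n = 5$ ($n = 2 - \left(-7 - -4\right) = 2 - \left(-7 + 4\right) = 2 - -3 = 2 + 3 = 5$)
$r = 59323$ ($r = 59626 - 303 = 59323$)
$\left(r + 2143 n\right) + 255922 = \left(59323 + 2143 \cdot 5\right) + 255922 = \left(59323 + 10715\right) + 255922 = 70038 + 255922 = 325960$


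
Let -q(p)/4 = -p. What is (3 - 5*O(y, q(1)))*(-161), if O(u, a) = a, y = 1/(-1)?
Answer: 2737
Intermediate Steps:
q(p) = 4*p (q(p) = -(-4)*p = 4*p)
y = -1
(3 - 5*O(y, q(1)))*(-161) = (3 - 20)*(-161) = -17*(-161) = 2737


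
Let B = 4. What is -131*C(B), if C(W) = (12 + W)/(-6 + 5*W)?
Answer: -1048/7 ≈ -149.71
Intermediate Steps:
C(W) = (12 + W)/(-6 + 5*W)
-131*C(B) = -131*(12 + 4)/(-6 + 5*4) = -131*16/(-6 + 20) = -131*16/14 = -131*8/7 = -1048/7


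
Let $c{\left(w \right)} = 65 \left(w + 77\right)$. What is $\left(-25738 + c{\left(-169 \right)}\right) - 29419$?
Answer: $-61137$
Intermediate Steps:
$c{\left(w \right)} = 5005 + 65 w$ ($c{\left(w \right)} = 65 \left(77 + w\right) = 5005 + 65 w$)
$\left(-25738 + c{\left(-169 \right)}\right) - 29419 = \left(-25738 + \left(5005 + 65 \left(-169\right)\right)\right) - 29419 = \left(-25738 + \left(5005 - 10985\right)\right) - 29419 = \left(-25738 - 5980\right) - 29419 = -31718 - 29419 = -61137$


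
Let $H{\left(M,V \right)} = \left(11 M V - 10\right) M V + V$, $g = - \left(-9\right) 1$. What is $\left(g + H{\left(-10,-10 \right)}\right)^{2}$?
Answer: $11880782001$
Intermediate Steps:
$g = 9$ ($g = \left(-1\right) \left(-9\right) = 9$)
$H{\left(M,V \right)} = V + M V \left(-10 + 11 M V\right)$ ($H{\left(M,V \right)} = \left(11 M V - 10\right) M V + V = \left(-10 + 11 M V\right) M V + V = M \left(-10 + 11 M V\right) V + V = M V \left(-10 + 11 M V\right) + V = V + M V \left(-10 + 11 M V\right)$)
$\left(g + H{\left(-10,-10 \right)}\right)^{2} = \left(9 - 10 \left(1 - -100 + 11 \left(-10\right) \left(-10\right)^{2}\right)\right)^{2} = \left(9 - 10 \left(1 + 100 + 11 \left(-10\right) 100\right)\right)^{2} = \left(9 - 10 \left(1 + 100 - 11000\right)\right)^{2} = \left(9 - -108990\right)^{2} = \left(9 + 108990\right)^{2} = 108999^{2} = 11880782001$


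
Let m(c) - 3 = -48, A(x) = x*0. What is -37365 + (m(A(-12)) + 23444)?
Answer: -13966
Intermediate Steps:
A(x) = 0
m(c) = -45 (m(c) = 3 - 48 = -45)
-37365 + (m(A(-12)) + 23444) = -37365 + (-45 + 23444) = -37365 + 23399 = -13966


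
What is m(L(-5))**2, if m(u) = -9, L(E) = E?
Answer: 81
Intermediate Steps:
m(L(-5))**2 = (-9)**2 = 81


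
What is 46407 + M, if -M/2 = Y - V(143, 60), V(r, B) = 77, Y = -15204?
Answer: 76969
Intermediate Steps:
M = 30562 (M = -2*(-15204 - 1*77) = -2*(-15204 - 77) = -2*(-15281) = 30562)
46407 + M = 46407 + 30562 = 76969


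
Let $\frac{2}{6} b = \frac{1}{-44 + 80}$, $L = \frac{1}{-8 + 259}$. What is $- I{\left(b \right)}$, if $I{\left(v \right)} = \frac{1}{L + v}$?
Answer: $- \frac{3012}{263} \approx -11.452$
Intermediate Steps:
$L = \frac{1}{251} \approx 0.0039841$
$b = \frac{1}{12}$ ($b = \frac{3}{-44 + 80} = \frac{3}{36} = 3 \cdot \frac{1}{36} = \frac{1}{12} \approx 0.083333$)
$I{\left(v \right)} = \frac{1}{\frac{1}{251} + v}$
$- I{\left(b \right)} = - \frac{251}{1 + 251 \cdot \frac{1}{12}} = - \frac{251}{1 + \frac{251}{12}} = - \frac{251}{\frac{263}{12}} = - \frac{251 \cdot 12}{263} = \left(-1\right) \frac{3012}{263} = - \frac{3012}{263}$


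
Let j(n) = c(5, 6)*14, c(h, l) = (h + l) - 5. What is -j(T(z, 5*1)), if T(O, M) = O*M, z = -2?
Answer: -84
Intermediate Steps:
T(O, M) = M*O
c(h, l) = -5 + h + l
j(n) = 84 (j(n) = (-5 + 5 + 6)*14 = 6*14 = 84)
-j(T(z, 5*1)) = -1*84 = -84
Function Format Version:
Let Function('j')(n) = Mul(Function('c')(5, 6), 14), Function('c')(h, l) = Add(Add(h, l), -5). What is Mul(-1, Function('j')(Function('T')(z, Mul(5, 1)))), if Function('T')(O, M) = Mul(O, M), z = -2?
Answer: -84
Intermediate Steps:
Function('T')(O, M) = Mul(M, O)
Function('c')(h, l) = Add(-5, h, l)
Function('j')(n) = 84 (Function('j')(n) = Mul(Add(-5, 5, 6), 14) = Mul(6, 14) = 84)
Mul(-1, Function('j')(Function('T')(z, Mul(5, 1)))) = Mul(-1, 84) = -84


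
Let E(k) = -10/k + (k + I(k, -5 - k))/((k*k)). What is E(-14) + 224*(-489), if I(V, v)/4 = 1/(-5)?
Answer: -53672327/490 ≈ -1.0954e+5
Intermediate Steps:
I(V, v) = -⅘ (I(V, v) = 4*(1/(-5)) = 4*(1*(-⅕)) = 4*(-⅕) = -⅘)
E(k) = -10/k + (-⅘ + k)/k² (E(k) = -10/k + (k - ⅘)/((k*k)) = -10/k + (-⅘ + k)/(k²) = -10/k + (-⅘ + k)/k²)
E(-14) + 224*(-489) = (⅕)*(-4 - 45*(-14))/(-14)² + 224*(-489) = (⅕)*(1/196)*(-4 + 630) - 109536 = (⅕)*(1/196)*626 - 109536 = 313/490 - 109536 = -53672327/490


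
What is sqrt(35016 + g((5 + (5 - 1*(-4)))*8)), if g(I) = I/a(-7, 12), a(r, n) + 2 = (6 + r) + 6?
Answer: 2*sqrt(78870)/3 ≈ 187.23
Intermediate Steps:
a(r, n) = 10 + r (a(r, n) = -2 + ((6 + r) + 6) = -2 + (12 + r) = 10 + r)
g(I) = I/3 (g(I) = I/(10 - 7) = I/3)
sqrt(35016 + g((5 + (5 - 1*(-4)))*8)) = sqrt(35016 + ((5 + (5 - 1*(-4)))*8)/3) = sqrt(35016 + ((5 + (5 + 4))*8)/3) = sqrt(35016 + ((5 + 9)*8)/3) = sqrt(35016 + (14*8)/3) = sqrt(35016 + (1/3)*112) = sqrt(35016 + 112/3) = sqrt(105160/3) = 2*sqrt(78870)/3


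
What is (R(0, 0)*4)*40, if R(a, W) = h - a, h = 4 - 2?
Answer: 320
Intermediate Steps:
h = 2
R(a, W) = 2 - a
(R(0, 0)*4)*40 = ((2 - 1*0)*4)*40 = ((2 + 0)*4)*40 = (2*4)*40 = 8*40 = 320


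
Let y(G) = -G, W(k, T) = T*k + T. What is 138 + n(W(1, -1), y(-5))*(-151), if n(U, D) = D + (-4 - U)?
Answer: -315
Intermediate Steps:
W(k, T) = T + T*k
n(U, D) = -4 + D - U
138 + n(W(1, -1), y(-5))*(-151) = 138 + (-4 - 1*(-5) - (-1)*(1 + 1))*(-151) = 138 + (-4 + 5 - (-1)*2)*(-151) = 138 + (-4 + 5 - 1*(-2))*(-151) = 138 + (-4 + 5 + 2)*(-151) = 138 + 3*(-151) = 138 - 453 = -315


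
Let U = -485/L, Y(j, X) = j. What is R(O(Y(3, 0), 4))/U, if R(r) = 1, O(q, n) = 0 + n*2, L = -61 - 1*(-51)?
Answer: 2/97 ≈ 0.020619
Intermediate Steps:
L = -10 (L = -61 + 51 = -10)
O(q, n) = 2*n (O(q, n) = 0 + 2*n = 2*n)
U = 97/2 (U = -485/(-10) = -485*(-⅒) = 97/2 ≈ 48.500)
R(O(Y(3, 0), 4))/U = 1/(97/2) = 1*(2/97) = 2/97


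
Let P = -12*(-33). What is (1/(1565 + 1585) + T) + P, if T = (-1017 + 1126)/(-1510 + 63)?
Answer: 1804645897/4558050 ≈ 395.92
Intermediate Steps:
P = 396
T = -109/1447 (T = 109/(-1447) = 109*(-1/1447) = -109/1447 ≈ -0.075328)
(1/(1565 + 1585) + T) + P = (1/(1565 + 1585) - 109/1447) + 396 = (1/3150 - 109/1447) + 396 = -341903/4558050 + 396 = 1804645897/4558050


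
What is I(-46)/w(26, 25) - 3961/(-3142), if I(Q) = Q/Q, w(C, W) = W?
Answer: 102167/78550 ≈ 1.3007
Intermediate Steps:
I(Q) = 1
I(-46)/w(26, 25) - 3961/(-3142) = 1/25 - 3961/(-3142) = 1*(1/25) - 3961*(-1/3142) = 1/25 + 3961/3142 = 102167/78550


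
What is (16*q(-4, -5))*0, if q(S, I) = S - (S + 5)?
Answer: 0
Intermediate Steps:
q(S, I) = -5 (q(S, I) = S - (5 + S) = S + (-5 - S) = -5)
(16*q(-4, -5))*0 = (16*(-5))*0 = -80*0 = 0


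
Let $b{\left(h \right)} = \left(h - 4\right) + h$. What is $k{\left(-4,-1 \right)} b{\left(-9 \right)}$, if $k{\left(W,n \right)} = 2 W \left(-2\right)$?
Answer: $-352$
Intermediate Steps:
$b{\left(h \right)} = -4 + 2 h$ ($b{\left(h \right)} = \left(-4 + h\right) + h = -4 + 2 h$)
$k{\left(W,n \right)} = - 4 W$
$k{\left(-4,-1 \right)} b{\left(-9 \right)} = \left(-4\right) \left(-4\right) \left(-4 + 2 \left(-9\right)\right) = 16 \left(-4 - 18\right) = 16 \left(-22\right) = -352$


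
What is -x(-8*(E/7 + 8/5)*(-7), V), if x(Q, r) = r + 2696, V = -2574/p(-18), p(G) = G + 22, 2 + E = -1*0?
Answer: -4105/2 ≈ -2052.5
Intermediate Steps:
E = -2 (E = -2 - 1*0 = -2 + 0 = -2)
p(G) = 22 + G
V = -1287/2 (V = -2574/(22 - 18) = -2574/4 = -2574*¼ = -1287/2 ≈ -643.50)
x(Q, r) = 2696 + r
-x(-8*(E/7 + 8/5)*(-7), V) = -(2696 - 1287/2) = -1*4105/2 = -4105/2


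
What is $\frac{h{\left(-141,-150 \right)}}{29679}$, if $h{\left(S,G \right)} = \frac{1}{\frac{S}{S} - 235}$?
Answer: $- \frac{1}{6944886} \approx -1.4399 \cdot 10^{-7}$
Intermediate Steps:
$h{\left(S,G \right)} = - \frac{1}{234}$ ($h{\left(S,G \right)} = \frac{1}{1 - 235} = \frac{1}{-234} = - \frac{1}{234}$)
$\frac{h{\left(-141,-150 \right)}}{29679} = - \frac{1}{234 \cdot 29679} = \left(- \frac{1}{234}\right) \frac{1}{29679} = - \frac{1}{6944886}$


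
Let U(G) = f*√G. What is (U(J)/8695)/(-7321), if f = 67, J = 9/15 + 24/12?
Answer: -67*√65/318280475 ≈ -1.6972e-6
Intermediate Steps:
J = 13/5 (J = 9*(1/15) + 24*(1/12) = ⅗ + 2 = 13/5 ≈ 2.6000)
U(G) = 67*√G
(U(J)/8695)/(-7321) = ((67*√(13/5))/8695)/(-7321) = ((67*(√65/5))*(1/8695))*(-1/7321) = ((67*√65/5)*(1/8695))*(-1/7321) = (67*√65/43475)*(-1/7321) = -67*√65/318280475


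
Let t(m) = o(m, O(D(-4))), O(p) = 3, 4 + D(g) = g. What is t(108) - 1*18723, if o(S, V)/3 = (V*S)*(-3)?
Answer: -21639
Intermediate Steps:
D(g) = -4 + g
o(S, V) = -9*S*V (o(S, V) = 3*((V*S)*(-3)) = 3*((S*V)*(-3)) = 3*(-3*S*V) = -9*S*V)
t(m) = -27*m (t(m) = -9*m*3 = -27*m)
t(108) - 1*18723 = -27*108 - 1*18723 = -2916 - 18723 = -21639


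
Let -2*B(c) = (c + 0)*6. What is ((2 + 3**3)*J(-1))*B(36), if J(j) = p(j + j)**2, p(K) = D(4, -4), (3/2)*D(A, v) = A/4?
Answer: -1392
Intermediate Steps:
D(A, v) = A/6 (D(A, v) = 2*(A/4)/3 = A/6)
p(K) = 2/3 (p(K) = (1/6)*4 = 2/3)
J(j) = 4/9 (J(j) = (2/3)**2 = 4/9)
B(c) = -3*c (B(c) = -(c + 0)*6/2 = -c*6/2 = -3*c)
((2 + 3**3)*J(-1))*B(36) = ((2 + 3**3)*(4/9))*(-3*36) = ((2 + 27)*(4/9))*(-108) = (29*(4/9))*(-108) = (116/9)*(-108) = -1392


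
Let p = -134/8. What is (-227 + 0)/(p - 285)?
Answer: 908/1207 ≈ 0.75228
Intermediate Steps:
p = -67/4 (p = -134*⅛ = -67/4 ≈ -16.750)
(-227 + 0)/(p - 285) = (-227 + 0)/(-67/4 - 285) = -227/(-1207/4) = -227*(-4/1207) = 908/1207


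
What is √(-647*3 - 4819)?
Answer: 26*I*√10 ≈ 82.219*I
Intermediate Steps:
√(-647*3 - 4819) = √(-1941 - 4819) = √(-6760) = 26*I*√10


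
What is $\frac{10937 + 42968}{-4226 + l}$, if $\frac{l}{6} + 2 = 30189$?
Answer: $\frac{53905}{176896} \approx 0.30473$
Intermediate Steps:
$l = 181122$ ($l = -12 + 6 \cdot 30189 = -12 + 181134 = 181122$)
$\frac{10937 + 42968}{-4226 + l} = \frac{10937 + 42968}{-4226 + 181122} = \frac{53905}{176896}$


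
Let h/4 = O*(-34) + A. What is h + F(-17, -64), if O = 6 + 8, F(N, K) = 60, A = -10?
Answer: -1884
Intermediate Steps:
O = 14
h = -1944 (h = 4*(14*(-34) - 10) = 4*(-476 - 10) = 4*(-486) = -1944)
h + F(-17, -64) = -1944 + 60 = -1884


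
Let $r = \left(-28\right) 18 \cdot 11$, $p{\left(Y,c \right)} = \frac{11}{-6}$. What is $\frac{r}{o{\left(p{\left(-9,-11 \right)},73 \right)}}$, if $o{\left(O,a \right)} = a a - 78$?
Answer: $- \frac{5544}{5251} \approx -1.0558$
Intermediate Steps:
$p{\left(Y,c \right)} = - \frac{11}{6}$ ($p{\left(Y,c \right)} = 11 \left(- \frac{1}{6}\right) = - \frac{11}{6}$)
$r = -5544$ ($r = \left(-504\right) 11 = -5544$)
$o{\left(O,a \right)} = -78 + a^{2}$ ($o{\left(O,a \right)} = a^{2} - 78 = -78 + a^{2}$)
$\frac{r}{o{\left(p{\left(-9,-11 \right)},73 \right)}} = - \frac{5544}{-78 + 73^{2}} = - \frac{5544}{-78 + 5329} = - \frac{5544}{5251}$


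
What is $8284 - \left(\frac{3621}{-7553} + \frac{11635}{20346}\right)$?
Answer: $\frac{1273015725703}{153673338} \approx 8283.9$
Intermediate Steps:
$8284 - \left(\frac{3621}{-7553} + \frac{11635}{20346}\right) = 8284 - \left(3621 \left(- \frac{1}{7553}\right) + 11635 \cdot \frac{1}{20346}\right) = 8284 - \left(- \frac{3621}{7553} + \frac{11635}{20346}\right) = 8284 - \frac{14206289}{153673338} = \frac{1273015725703}{153673338}$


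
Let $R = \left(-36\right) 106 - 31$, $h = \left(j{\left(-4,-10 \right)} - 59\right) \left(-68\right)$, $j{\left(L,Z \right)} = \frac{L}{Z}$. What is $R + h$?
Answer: $\frac{689}{5} \approx 137.8$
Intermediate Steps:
$h = \frac{19924}{5}$ ($h = \left(- \frac{4}{-10} - 59\right) \left(-68\right) = \left(\left(-4\right) \left(- \frac{1}{10}\right) - 59\right) \left(-68\right) = \left(\frac{2}{5} - 59\right) \left(-68\right) = \left(- \frac{293}{5}\right) \left(-68\right) = \frac{19924}{5} \approx 3984.8$)
$R = -3847$ ($R = -3816 - 31 = -3847$)
$R + h = -3847 + \frac{19924}{5} = \frac{689}{5}$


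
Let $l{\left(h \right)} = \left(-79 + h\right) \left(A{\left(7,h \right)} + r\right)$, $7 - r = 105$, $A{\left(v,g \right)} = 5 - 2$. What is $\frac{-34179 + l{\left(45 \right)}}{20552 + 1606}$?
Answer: $- \frac{30949}{22158} \approx -1.3967$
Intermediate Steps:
$A{\left(v,g \right)} = 3$ ($A{\left(v,g \right)} = 5 - 2 = 3$)
$r = -98$ ($r = 7 - 105 = -98$)
$l{\left(h \right)} = 7505 - 95 h$ ($l{\left(h \right)} = \left(-79 + h\right) \left(3 - 98\right) = \left(-79 + h\right) \left(-95\right) = 7505 - 95 h$)
$\frac{-34179 + l{\left(45 \right)}}{20552 + 1606} = \frac{-34179 + \left(7505 - 4275\right)}{20552 + 1606} = \frac{-34179 + \left(7505 - 4275\right)}{22158} = \left(-34179 + 3230\right) \frac{1}{22158} = \left(-30949\right) \frac{1}{22158} = - \frac{30949}{22158}$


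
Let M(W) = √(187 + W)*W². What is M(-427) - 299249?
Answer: -299249 + 729316*I*√15 ≈ -2.9925e+5 + 2.8246e+6*I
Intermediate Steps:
M(W) = W²*√(187 + W)
M(-427) - 299249 = (-427)²*√(187 - 427) - 299249 = 182329*√(-240) - 299249 = 182329*(4*I*√15) - 299249 = 729316*I*√15 - 299249 = -299249 + 729316*I*√15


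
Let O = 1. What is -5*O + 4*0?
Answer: -5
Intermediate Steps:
-5*O + 4*0 = -5*1 + 4*0 = -5 + 0 = -5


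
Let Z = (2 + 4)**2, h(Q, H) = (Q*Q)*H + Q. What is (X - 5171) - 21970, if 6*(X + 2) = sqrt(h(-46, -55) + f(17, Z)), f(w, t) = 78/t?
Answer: -27143 + I*sqrt(4191258)/36 ≈ -27143.0 + 56.868*I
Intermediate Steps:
h(Q, H) = Q + H*Q**2 (h(Q, H) = Q**2*H + Q = H*Q**2 + Q = Q + H*Q**2)
Z = 36 (Z = 6**2 = 36)
X = -2 + I*sqrt(4191258)/36 (X = -2 + sqrt(-46*(1 - 55*(-46)) + 78/36)/6 = -2 + sqrt(-46*(1 + 2530) + 78*(1/36))/6 = -2 + sqrt(-46*2531 + 13/6)/6 = -2 + sqrt(-116426 + 13/6)/6 = -2 + sqrt(-698543/6)/6 = -2 + (I*sqrt(4191258)/6)/6 = -2 + I*sqrt(4191258)/36 ≈ -2.0 + 56.868*I)
(X - 5171) - 21970 = ((-2 + I*sqrt(4191258)/36) - 5171) - 21970 = (-5173 + I*sqrt(4191258)/36) - 21970 = -27143 + I*sqrt(4191258)/36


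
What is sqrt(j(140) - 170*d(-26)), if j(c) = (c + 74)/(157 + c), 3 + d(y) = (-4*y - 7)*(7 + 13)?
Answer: 2*I*sqrt(806841057)/99 ≈ 573.84*I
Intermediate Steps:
d(y) = -143 - 80*y (d(y) = -3 + (-4*y - 7)*(7 + 13) = -3 + (-7 - 4*y)*20 = -3 + (-140 - 80*y) = -143 - 80*y)
j(c) = (74 + c)/(157 + c)
sqrt(j(140) - 170*d(-26)) = sqrt((74 + 140)/(157 + 140) - 170*(-143 - 80*(-26))) = sqrt(214/297 - 170*(-143 + 2080)) = sqrt((1/297)*214 - 170*1937) = sqrt(214/297 - 329290) = sqrt(-97798916/297) = 2*I*sqrt(806841057)/99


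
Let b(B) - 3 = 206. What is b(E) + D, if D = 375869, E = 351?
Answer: 376078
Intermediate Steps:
b(B) = 209 (b(B) = 3 + 206 = 209)
b(E) + D = 209 + 375869 = 376078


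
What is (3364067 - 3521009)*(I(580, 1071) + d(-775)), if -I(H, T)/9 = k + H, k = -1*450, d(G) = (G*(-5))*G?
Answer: 471500065890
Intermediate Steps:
d(G) = -5*G² (d(G) = (-5*G)*G = -5*G²)
k = -450
I(H, T) = 4050 - 9*H (I(H, T) = -9*(-450 + H) = 4050 - 9*H)
(3364067 - 3521009)*(I(580, 1071) + d(-775)) = (3364067 - 3521009)*((4050 - 9*580) - 5*(-775)²) = -156942*((4050 - 5220) - 5*600625) = -156942*(-1170 - 3003125) = -156942*(-3004295) = 471500065890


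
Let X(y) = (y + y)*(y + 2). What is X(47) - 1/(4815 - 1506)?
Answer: 15241253/3309 ≈ 4606.0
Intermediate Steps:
X(y) = 2*y*(2 + y) (X(y) = (2*y)*(2 + y) = 2*y*(2 + y))
X(47) - 1/(4815 - 1506) = 2*47*(2 + 47) - 1/(4815 - 1506) = 2*47*49 - 1/3309 = 4606 - 1*1/3309 = 4606 - 1/3309 = 15241253/3309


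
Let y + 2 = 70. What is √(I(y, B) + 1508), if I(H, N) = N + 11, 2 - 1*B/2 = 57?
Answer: √1409 ≈ 37.537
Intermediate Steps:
B = -110 (B = 4 - 2*57 = 4 - 114 = -110)
y = 68 (y = -2 + 70 = 68)
I(H, N) = 11 + N
√(I(y, B) + 1508) = √((11 - 110) + 1508) = √(-99 + 1508) = √1409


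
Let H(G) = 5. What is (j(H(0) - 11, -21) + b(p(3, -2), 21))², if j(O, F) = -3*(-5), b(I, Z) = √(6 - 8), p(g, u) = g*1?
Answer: (15 + I*√2)² ≈ 223.0 + 42.426*I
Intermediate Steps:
p(g, u) = g
b(I, Z) = I*√2 (b(I, Z) = √(-2) = I*√2)
j(O, F) = 15
(j(H(0) - 11, -21) + b(p(3, -2), 21))² = (15 + I*√2)²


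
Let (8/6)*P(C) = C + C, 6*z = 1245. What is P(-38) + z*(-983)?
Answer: -408059/2 ≈ -2.0403e+5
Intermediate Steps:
z = 415/2 (z = (1/6)*1245 = 415/2 ≈ 207.50)
P(C) = 3*C/2 (P(C) = 3*(C + C)/4 = 3*(2*C)/4 = 3*C/2)
P(-38) + z*(-983) = (3/2)*(-38) + (415/2)*(-983) = -57 - 407945/2 = -408059/2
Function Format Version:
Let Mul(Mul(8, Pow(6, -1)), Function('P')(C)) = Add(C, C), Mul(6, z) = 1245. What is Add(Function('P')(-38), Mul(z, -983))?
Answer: Rational(-408059, 2) ≈ -2.0403e+5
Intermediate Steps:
z = Rational(415, 2) (z = Mul(Rational(1, 6), 1245) = Rational(415, 2) ≈ 207.50)
Function('P')(C) = Mul(Rational(3, 2), C) (Function('P')(C) = Mul(Rational(3, 4), Add(C, C)) = Mul(Rational(3, 4), Mul(2, C)) = Mul(Rational(3, 2), C))
Add(Function('P')(-38), Mul(z, -983)) = Add(Mul(Rational(3, 2), -38), Mul(Rational(415, 2), -983)) = Add(-57, Rational(-407945, 2)) = Rational(-408059, 2)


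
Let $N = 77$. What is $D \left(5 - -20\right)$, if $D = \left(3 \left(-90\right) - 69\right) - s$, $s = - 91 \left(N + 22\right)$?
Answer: $216750$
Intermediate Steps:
$s = -9009$ ($s = - 91 \left(77 + 22\right) = \left(-91\right) 99 = -9009$)
$D = 8670$ ($D = \left(3 \left(-90\right) - 69\right) - -9009 = \left(-270 - 69\right) + 9009 = -339 + 9009 = 8670$)
$D \left(5 - -20\right) = 8670 \left(5 - -20\right) = 8670 \left(5 + 20\right) = 8670 \cdot 25 = 216750$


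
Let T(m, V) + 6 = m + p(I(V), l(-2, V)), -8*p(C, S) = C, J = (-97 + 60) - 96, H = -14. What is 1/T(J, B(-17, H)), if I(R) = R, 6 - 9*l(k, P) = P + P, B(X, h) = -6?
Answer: -4/553 ≈ -0.0072333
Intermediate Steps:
l(k, P) = ⅔ - 2*P/9 (l(k, P) = ⅔ - (P + P)/9 = ⅔ - 2*P/9)
J = -133 (J = -37 - 96 = -133)
p(C, S) = -C/8
T(m, V) = -6 + m - V/8 (T(m, V) = -6 + (m - V/8) = -6 + m - V/8)
1/T(J, B(-17, H)) = 1/(-6 - 133 - ⅛*(-6)) = 1/(-6 - 133 + ¾) = 1/(-553/4) = -4/553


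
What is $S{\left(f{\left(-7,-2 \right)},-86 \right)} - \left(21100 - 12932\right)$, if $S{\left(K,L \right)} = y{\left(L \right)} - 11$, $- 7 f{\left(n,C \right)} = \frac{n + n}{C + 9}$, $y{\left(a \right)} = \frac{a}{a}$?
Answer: $-8178$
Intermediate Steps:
$y{\left(a \right)} = 1$
$f{\left(n,C \right)} = - \frac{2 n}{7 \left(9 + C\right)}$ ($f{\left(n,C \right)} = - \frac{\left(n + n\right) \frac{1}{C + 9}}{7} = - \frac{2 n \frac{1}{9 + C}}{7} = - \frac{2 n}{7 \left(9 + C\right)}$)
$S{\left(K,L \right)} = -10$ ($S{\left(K,L \right)} = 1 - 11 = -10$)
$S{\left(f{\left(-7,-2 \right)},-86 \right)} - \left(21100 - 12932\right) = -10 - \left(21100 - 12932\right) = -10 - 8168 = -8178$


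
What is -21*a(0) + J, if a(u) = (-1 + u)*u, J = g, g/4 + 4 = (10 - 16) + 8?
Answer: -8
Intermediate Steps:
g = -8 (g = -16 + 4*((10 - 16) + 8) = -16 + 4*(-6 + 8) = -16 + 4*2 = -16 + 8 = -8)
J = -8
a(u) = u*(-1 + u)
-21*a(0) + J = -0*(-1 + 0) - 8 = -0*(-1) - 8 = -21*0 - 8 = 0 - 8 = -8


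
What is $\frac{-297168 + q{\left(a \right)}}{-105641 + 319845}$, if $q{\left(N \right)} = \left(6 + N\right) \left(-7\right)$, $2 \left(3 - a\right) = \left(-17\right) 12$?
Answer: $- \frac{297945}{214204} \approx -1.3909$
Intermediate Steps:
$a = 105$ ($a = 3 - \frac{\left(-17\right) 12}{2} = 3 - -102 = 3 + 102 = 105$)
$q{\left(N \right)} = -42 - 7 N$
$\frac{-297168 + q{\left(a \right)}}{-105641 + 319845} = \frac{-297168 - 777}{-105641 + 319845} = \frac{-297168 - 777}{214204} = \left(-297168 - 777\right) \frac{1}{214204} = \left(-297945\right) \frac{1}{214204} = - \frac{297945}{214204}$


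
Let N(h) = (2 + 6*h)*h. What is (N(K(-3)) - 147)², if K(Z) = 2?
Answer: 14161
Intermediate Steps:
N(h) = h*(2 + 6*h)
(N(K(-3)) - 147)² = (2*2*(1 + 3*2) - 147)² = (2*2*(1 + 6) - 147)² = (2*2*7 - 147)² = (28 - 147)² = (-119)² = 14161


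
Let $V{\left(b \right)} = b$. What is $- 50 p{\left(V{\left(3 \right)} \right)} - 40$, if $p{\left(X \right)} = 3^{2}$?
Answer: $-490$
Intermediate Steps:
$p{\left(X \right)} = 9$
$- 50 p{\left(V{\left(3 \right)} \right)} - 40 = \left(-50\right) 9 - 40 = -450 - 40 = -490$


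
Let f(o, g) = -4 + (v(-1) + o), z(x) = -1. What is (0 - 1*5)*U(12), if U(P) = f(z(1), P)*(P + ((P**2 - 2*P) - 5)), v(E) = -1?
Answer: 3810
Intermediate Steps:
f(o, g) = -5 + o (f(o, g) = -4 + (-1 + o) = -5 + o)
U(P) = 30 - 6*P**2 + 6*P (U(P) = (-5 - 1)*(P + ((P**2 - 2*P) - 5)) = -6*(P + (-5 + P**2 - 2*P)) = -6*(-5 + P**2 - P) = 30 - 6*P**2 + 6*P)
(0 - 1*5)*U(12) = (0 - 1*5)*(30 - 6*12**2 + 6*12) = (0 - 5)*(30 - 6*144 + 72) = -5*(30 - 864 + 72) = -5*(-762) = 3810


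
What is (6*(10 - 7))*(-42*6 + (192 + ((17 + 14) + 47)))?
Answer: 324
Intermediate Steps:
(6*(10 - 7))*(-42*6 + (192 + ((17 + 14) + 47))) = (6*3)*(-252 + (192 + (31 + 47))) = 18*(-252 + (192 + 78)) = 18*(-252 + 270) = 18*18 = 324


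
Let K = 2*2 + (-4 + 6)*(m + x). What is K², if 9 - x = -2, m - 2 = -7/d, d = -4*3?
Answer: 34969/36 ≈ 971.36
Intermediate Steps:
d = -12
m = 31/12 (m = 2 - 7/(-12) = 2 - 7*(-1/12) = 2 + 7/12 = 31/12 ≈ 2.5833)
x = 11 (x = 9 - 1*(-2) = 9 + 2 = 11)
K = 187/6 (K = 2*2 + (-4 + 6)*(31/12 + 11) = 4 + 2*(163/12) = 4 + 163/6 = 187/6 ≈ 31.167)
K² = (187/6)² = 34969/36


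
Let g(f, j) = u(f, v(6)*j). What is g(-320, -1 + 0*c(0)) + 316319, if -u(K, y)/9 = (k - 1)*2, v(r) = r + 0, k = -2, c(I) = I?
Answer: 316373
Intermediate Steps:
v(r) = r
u(K, y) = 54 (u(K, y) = -9*(-2 - 1)*2 = -(-27)*2 = -9*(-6) = 54)
g(f, j) = 54
g(-320, -1 + 0*c(0)) + 316319 = 54 + 316319 = 316373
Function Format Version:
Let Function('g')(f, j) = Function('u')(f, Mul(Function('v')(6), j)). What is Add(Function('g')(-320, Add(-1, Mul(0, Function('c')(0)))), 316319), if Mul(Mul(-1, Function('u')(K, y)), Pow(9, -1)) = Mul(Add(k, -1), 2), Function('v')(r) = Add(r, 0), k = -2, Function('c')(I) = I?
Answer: 316373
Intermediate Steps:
Function('v')(r) = r
Function('u')(K, y) = 54 (Function('u')(K, y) = Mul(-9, Mul(Add(-2, -1), 2)) = Mul(-9, Mul(-3, 2)) = Mul(-9, -6) = 54)
Function('g')(f, j) = 54
Add(Function('g')(-320, Add(-1, Mul(0, Function('c')(0)))), 316319) = Add(54, 316319) = 316373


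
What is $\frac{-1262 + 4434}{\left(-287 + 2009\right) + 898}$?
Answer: $\frac{793}{655} \approx 1.2107$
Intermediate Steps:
$\frac{-1262 + 4434}{\left(-287 + 2009\right) + 898} = \frac{3172}{1722 + 898} = \frac{3172}{2620} = 3172 \cdot \frac{1}{2620} = \frac{793}{655}$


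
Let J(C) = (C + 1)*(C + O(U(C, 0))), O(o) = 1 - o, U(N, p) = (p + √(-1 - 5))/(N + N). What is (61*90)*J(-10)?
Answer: 444690 - 4941*I*√6/2 ≈ 4.4469e+5 - 6051.5*I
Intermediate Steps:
U(N, p) = (p + I*√6)/(2*N) (U(N, p) = (p + √(-6))/((2*N)) = (p + I*√6)*(1/(2*N)) = (p + I*√6)/(2*N))
J(C) = (1 + C)*(1 + C - I*√6/(2*C)) (J(C) = (C + 1)*(C + (1 - (0 + I*√6)/(2*C))) = (1 + C)*(C + (1 - I*√6/(2*C))) = (1 + C)*(1 + C - I*√6/(2*C)))
(61*90)*J(-10) = (61*90)*(1 + (-10)² + 2*(-10) - I*√6/2 - ½*I*√6/(-10)) = 5490*(1 + 100 - 20 - I*√6/2 - ½*I*√6*(-⅒)) = 5490*(1 + 100 - 20 - I*√6/2 + I*√6/20) = 5490*(81 - 9*I*√6/20) = 444690 - 4941*I*√6/2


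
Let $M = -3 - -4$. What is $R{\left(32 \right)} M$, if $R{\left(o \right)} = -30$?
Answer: $-30$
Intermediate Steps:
$M = 1$ ($M = -3 + 4 = 1$)
$R{\left(32 \right)} M = \left(-30\right) 1 = -30$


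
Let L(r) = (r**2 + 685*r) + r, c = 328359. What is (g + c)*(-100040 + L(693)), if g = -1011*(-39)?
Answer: 314681987316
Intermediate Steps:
g = 39429
L(r) = r**2 + 686*r
(g + c)*(-100040 + L(693)) = (39429 + 328359)*(-100040 + 693*(686 + 693)) = 367788*(-100040 + 693*1379) = 367788*(-100040 + 955647) = 367788*855607 = 314681987316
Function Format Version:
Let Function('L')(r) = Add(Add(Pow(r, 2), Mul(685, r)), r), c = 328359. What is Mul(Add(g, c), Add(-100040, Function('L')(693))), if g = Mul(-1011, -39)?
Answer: 314681987316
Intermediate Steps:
g = 39429
Function('L')(r) = Add(Pow(r, 2), Mul(686, r))
Mul(Add(g, c), Add(-100040, Function('L')(693))) = Mul(Add(39429, 328359), Add(-100040, Mul(693, Add(686, 693)))) = Mul(367788, Add(-100040, Mul(693, 1379))) = Mul(367788, Add(-100040, 955647)) = Mul(367788, 855607) = 314681987316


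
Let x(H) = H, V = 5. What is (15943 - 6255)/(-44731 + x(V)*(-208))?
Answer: -9688/45771 ≈ -0.21166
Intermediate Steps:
(15943 - 6255)/(-44731 + x(V)*(-208)) = (15943 - 6255)/(-44731 + 5*(-208)) = 9688/(-44731 - 1040) = 9688/(-45771) = 9688*(-1/45771) = -9688/45771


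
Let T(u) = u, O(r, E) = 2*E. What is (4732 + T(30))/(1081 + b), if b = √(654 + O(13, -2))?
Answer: 5147722/1167911 - 23810*√26/1167911 ≈ 4.3037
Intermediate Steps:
b = 5*√26 (b = √(654 + 2*(-2)) = √(654 - 4) = √650 = 5*√26 ≈ 25.495)
(4732 + T(30))/(1081 + b) = (4732 + 30)/(1081 + 5*√26) = 4762/(1081 + 5*√26)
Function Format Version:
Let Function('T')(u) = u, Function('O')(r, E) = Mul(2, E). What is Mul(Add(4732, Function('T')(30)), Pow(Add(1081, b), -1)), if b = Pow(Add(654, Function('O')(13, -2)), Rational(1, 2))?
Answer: Add(Rational(5147722, 1167911), Mul(Rational(-23810, 1167911), Pow(26, Rational(1, 2)))) ≈ 4.3037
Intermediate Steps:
b = Mul(5, Pow(26, Rational(1, 2))) (b = Pow(Add(654, Mul(2, -2)), Rational(1, 2)) = Pow(Add(654, -4), Rational(1, 2)) = Pow(650, Rational(1, 2)) = Mul(5, Pow(26, Rational(1, 2))) ≈ 25.495)
Mul(Add(4732, Function('T')(30)), Pow(Add(1081, b), -1)) = Mul(Add(4732, 30), Pow(Add(1081, Mul(5, Pow(26, Rational(1, 2)))), -1)) = Mul(4762, Pow(Add(1081, Mul(5, Pow(26, Rational(1, 2)))), -1))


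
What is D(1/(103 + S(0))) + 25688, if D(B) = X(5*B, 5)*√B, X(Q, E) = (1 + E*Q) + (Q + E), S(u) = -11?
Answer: 25688 + 291*√23/2116 ≈ 25689.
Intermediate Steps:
X(Q, E) = 1 + E + Q + E*Q (X(Q, E) = (1 + E*Q) + (E + Q) = 1 + E + Q + E*Q)
D(B) = √B*(6 + 30*B) (D(B) = (1 + 5 + 5*B + 5*(5*B))*√B = (1 + 5 + 5*B + 25*B)*√B = (6 + 30*B)*√B = √B*(6 + 30*B))
D(1/(103 + S(0))) + 25688 = √(1/(103 - 11))*(6 + 30/(103 - 11)) + 25688 = √(1/92)*(6 + 30/92) + 25688 = √(1/92)*(6 + 30*(1/92)) + 25688 = (√23/46)*(6 + 15/46) + 25688 = (√23/46)*(291/46) + 25688 = 291*√23/2116 + 25688 = 25688 + 291*√23/2116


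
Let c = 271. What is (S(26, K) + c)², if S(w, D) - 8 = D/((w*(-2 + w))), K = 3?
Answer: 3367829089/43264 ≈ 77844.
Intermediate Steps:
S(w, D) = 8 + D/(w*(-2 + w)) (S(w, D) = 8 + D/((w*(-2 + w))) = 8 + D*(1/(w*(-2 + w))) = 8 + D/(w*(-2 + w)))
(S(26, K) + c)² = ((3 - 16*26 + 8*26²)/(26*(-2 + 26)) + 271)² = ((1/26)*(3 - 416 + 8*676)/24 + 271)² = ((1/26)*(1/24)*(3 - 416 + 5408) + 271)² = ((1/26)*(1/24)*4995 + 271)² = (1665/208 + 271)² = (58033/208)² = 3367829089/43264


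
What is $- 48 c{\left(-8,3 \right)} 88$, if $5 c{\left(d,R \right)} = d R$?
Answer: $\frac{101376}{5} \approx 20275.0$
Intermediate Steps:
$c{\left(d,R \right)} = \frac{R d}{5}$ ($c{\left(d,R \right)} = \frac{d R}{5} = \frac{R d}{5}$)
$- 48 c{\left(-8,3 \right)} 88 = - 48 \cdot \frac{1}{5} \cdot 3 \left(-8\right) 88 = \left(-48\right) \left(- \frac{24}{5}\right) 88 = \frac{1152}{5} \cdot 88 = \frac{101376}{5}$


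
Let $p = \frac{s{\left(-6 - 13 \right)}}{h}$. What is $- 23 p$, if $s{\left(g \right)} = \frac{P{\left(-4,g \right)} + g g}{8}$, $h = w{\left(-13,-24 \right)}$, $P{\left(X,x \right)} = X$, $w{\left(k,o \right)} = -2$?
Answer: $\frac{8211}{16} \approx 513.19$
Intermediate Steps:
$h = -2$
$s{\left(g \right)} = - \frac{1}{2} + \frac{g^{2}}{8}$ ($s{\left(g \right)} = \frac{-4 + g g}{8} = \left(-4 + g^{2}\right) \frac{1}{8} = - \frac{1}{2} + \frac{g^{2}}{8}$)
$p = - \frac{357}{16}$ ($p = \frac{- \frac{1}{2} + \frac{\left(-6 - 13\right)^{2}}{8}}{-2} = \left(- \frac{1}{2} + \frac{\left(-19\right)^{2}}{8}\right) \left(- \frac{1}{2}\right) = \left(- \frac{1}{2} + \frac{1}{8} \cdot 361\right) \left(- \frac{1}{2}\right) = \left(- \frac{1}{2} + \frac{361}{8}\right) \left(- \frac{1}{2}\right) = \frac{357}{8} \left(- \frac{1}{2}\right) = - \frac{357}{16} \approx -22.313$)
$- 23 p = \left(-23\right) \left(- \frac{357}{16}\right) = \frac{8211}{16}$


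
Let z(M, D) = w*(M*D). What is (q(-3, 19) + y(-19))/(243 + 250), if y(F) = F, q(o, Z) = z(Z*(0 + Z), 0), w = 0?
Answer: -19/493 ≈ -0.038540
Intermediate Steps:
z(M, D) = 0 (z(M, D) = 0*(M*D) = 0*(D*M) = 0)
q(o, Z) = 0
(q(-3, 19) + y(-19))/(243 + 250) = (0 - 19)/(243 + 250) = -19/493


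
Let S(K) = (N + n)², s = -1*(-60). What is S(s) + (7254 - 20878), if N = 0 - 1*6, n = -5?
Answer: -13503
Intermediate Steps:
s = 60
N = -6 (N = 0 - 6 = -6)
S(K) = 121 (S(K) = (-6 - 5)² = (-11)² = 121)
S(s) + (7254 - 20878) = 121 + (7254 - 20878) = 121 - 13624 = -13503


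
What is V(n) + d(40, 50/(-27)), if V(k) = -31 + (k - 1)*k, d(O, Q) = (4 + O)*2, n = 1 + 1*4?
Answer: 77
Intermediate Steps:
n = 5 (n = 1 + 4 = 5)
d(O, Q) = 8 + 2*O
V(k) = -31 + k*(-1 + k) (V(k) = -31 + (-1 + k)*k = -31 + k*(-1 + k))
V(n) + d(40, 50/(-27)) = (-31 + 5² - 1*5) + (8 + 2*40) = (-31 + 25 - 5) + (8 + 80) = -11 + 88 = 77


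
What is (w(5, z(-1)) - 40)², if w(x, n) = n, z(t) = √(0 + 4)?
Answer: 1444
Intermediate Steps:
z(t) = 2 (z(t) = √4 = 2)
(w(5, z(-1)) - 40)² = (2 - 40)² = (-38)² = 1444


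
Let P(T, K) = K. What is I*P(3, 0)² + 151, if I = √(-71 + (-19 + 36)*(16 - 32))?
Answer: 151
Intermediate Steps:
I = 7*I*√7 (I = √(-71 + 17*(-16)) = √(-71 - 272) = √(-343) = 7*I*√7 ≈ 18.52*I)
I*P(3, 0)² + 151 = (7*I*√7)*0² + 151 = (7*I*√7)*0 + 151 = 0 + 151 = 151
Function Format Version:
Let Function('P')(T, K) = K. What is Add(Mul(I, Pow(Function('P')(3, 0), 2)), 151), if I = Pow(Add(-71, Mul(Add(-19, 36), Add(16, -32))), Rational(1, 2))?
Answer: 151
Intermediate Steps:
I = Mul(7, I, Pow(7, Rational(1, 2))) (I = Pow(Add(-71, Mul(17, -16)), Rational(1, 2)) = Pow(Add(-71, -272), Rational(1, 2)) = Pow(-343, Rational(1, 2)) = Mul(7, I, Pow(7, Rational(1, 2))) ≈ Mul(18.520, I))
Add(Mul(I, Pow(Function('P')(3, 0), 2)), 151) = Add(Mul(Mul(7, I, Pow(7, Rational(1, 2))), Pow(0, 2)), 151) = Add(Mul(Mul(7, I, Pow(7, Rational(1, 2))), 0), 151) = Add(0, 151) = 151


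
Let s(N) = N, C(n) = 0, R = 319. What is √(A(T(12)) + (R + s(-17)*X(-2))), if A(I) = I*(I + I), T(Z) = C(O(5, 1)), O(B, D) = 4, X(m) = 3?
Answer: 2*√67 ≈ 16.371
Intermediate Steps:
T(Z) = 0
A(I) = 2*I² (A(I) = I*(2*I) = 2*I²)
√(A(T(12)) + (R + s(-17)*X(-2))) = √(2*0² + (319 - 17*3)) = √(2*0 + (319 - 51)) = √(0 + 268) = √268 = 2*√67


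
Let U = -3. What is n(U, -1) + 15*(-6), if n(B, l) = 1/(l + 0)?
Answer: -91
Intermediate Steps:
n(B, l) = 1/l
n(U, -1) + 15*(-6) = 1/(-1) + 15*(-6) = -1 - 90 = -91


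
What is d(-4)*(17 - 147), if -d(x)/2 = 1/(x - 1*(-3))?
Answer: -260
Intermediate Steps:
d(x) = -2/(3 + x) (d(x) = -2/(x - 1*(-3)) = -2/(x + 3) = -2/(3 + x))
d(-4)*(17 - 147) = (-2/(3 - 4))*(17 - 147) = -2/(-1)*(-130) = -2*(-1)*(-130) = 2*(-130) = -260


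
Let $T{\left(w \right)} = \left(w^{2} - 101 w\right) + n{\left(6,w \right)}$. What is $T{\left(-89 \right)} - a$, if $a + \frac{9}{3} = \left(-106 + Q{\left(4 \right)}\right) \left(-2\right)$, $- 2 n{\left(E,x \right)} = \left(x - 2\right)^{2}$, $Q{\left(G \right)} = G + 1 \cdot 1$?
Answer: $\frac{25141}{2} \approx 12571.0$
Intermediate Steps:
$Q{\left(G \right)} = 1 + G$ ($Q{\left(G \right)} = G + 1 = 1 + G$)
$n{\left(E,x \right)} = - \frac{\left(-2 + x\right)^{2}}{2}$ ($n{\left(E,x \right)} = - \frac{\left(x - 2\right)^{2}}{2} = - \frac{\left(-2 + x\right)^{2}}{2}$)
$T{\left(w \right)} = w^{2} - 101 w - \frac{\left(-2 + w\right)^{2}}{2}$ ($T{\left(w \right)} = \left(w^{2} - 101 w\right) - \frac{\left(-2 + w\right)^{2}}{2} = w^{2} - 101 w - \frac{\left(-2 + w\right)^{2}}{2}$)
$a = 199$ ($a = -3 + \left(-106 + \left(1 + 4\right)\right) \left(-2\right) = -3 + \left(-106 + 5\right) \left(-2\right) = -3 - -202 = -3 + 202 = 199$)
$T{\left(-89 \right)} - a = \left(-2 + \frac{\left(-89\right)^{2}}{2} - -8811\right) - 199 = \left(-2 + \frac{1}{2} \cdot 7921 + 8811\right) - 199 = \left(-2 + \frac{7921}{2} + 8811\right) - 199 = \frac{25539}{2} - 199 = \frac{25141}{2}$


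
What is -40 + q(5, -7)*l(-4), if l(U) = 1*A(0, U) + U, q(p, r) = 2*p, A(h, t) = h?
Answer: -80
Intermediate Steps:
l(U) = U (l(U) = 1*0 + U = 0 + U = U)
-40 + q(5, -7)*l(-4) = -40 + (2*5)*(-4) = -40 + 10*(-4) = -40 - 40 = -80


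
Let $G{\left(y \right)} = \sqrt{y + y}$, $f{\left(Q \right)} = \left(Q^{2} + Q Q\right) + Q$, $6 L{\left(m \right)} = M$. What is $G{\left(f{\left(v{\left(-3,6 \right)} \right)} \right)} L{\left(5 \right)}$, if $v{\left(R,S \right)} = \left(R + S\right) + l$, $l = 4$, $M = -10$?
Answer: $- \frac{5 \sqrt{210}}{3} \approx -24.152$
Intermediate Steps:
$L{\left(m \right)} = - \frac{5}{3}$ ($L{\left(m \right)} = \frac{1}{6} \left(-10\right) = - \frac{5}{3}$)
$v{\left(R,S \right)} = 4 + R + S$ ($v{\left(R,S \right)} = \left(R + S\right) + 4 = 4 + R + S$)
$f{\left(Q \right)} = Q + 2 Q^{2}$ ($f{\left(Q \right)} = \left(Q^{2} + Q^{2}\right) + Q = 2 Q^{2} + Q = Q + 2 Q^{2}$)
$G{\left(y \right)} = \sqrt{2} \sqrt{y}$ ($G{\left(y \right)} = \sqrt{2 y} = \sqrt{2} \sqrt{y}$)
$G{\left(f{\left(v{\left(-3,6 \right)} \right)} \right)} L{\left(5 \right)} = \sqrt{2} \sqrt{\left(4 - 3 + 6\right) \left(1 + 2 \left(4 - 3 + 6\right)\right)} \left(- \frac{5}{3}\right) = \sqrt{2} \sqrt{7 \left(1 + 2 \cdot 7\right)} \left(- \frac{5}{3}\right) = \sqrt{2} \sqrt{7 \left(1 + 14\right)} \left(- \frac{5}{3}\right) = \sqrt{2} \sqrt{7 \cdot 15} \left(- \frac{5}{3}\right) = \sqrt{2} \sqrt{105} \left(- \frac{5}{3}\right) = \sqrt{210} \left(- \frac{5}{3}\right) = - \frac{5 \sqrt{210}}{3}$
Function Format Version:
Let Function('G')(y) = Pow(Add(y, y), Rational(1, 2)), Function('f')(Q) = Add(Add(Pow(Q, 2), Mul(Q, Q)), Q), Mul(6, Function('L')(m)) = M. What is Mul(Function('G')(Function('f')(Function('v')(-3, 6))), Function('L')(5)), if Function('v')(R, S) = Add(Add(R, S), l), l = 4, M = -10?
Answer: Mul(Rational(-5, 3), Pow(210, Rational(1, 2))) ≈ -24.152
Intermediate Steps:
Function('L')(m) = Rational(-5, 3) (Function('L')(m) = Mul(Rational(1, 6), -10) = Rational(-5, 3))
Function('v')(R, S) = Add(4, R, S) (Function('v')(R, S) = Add(Add(R, S), 4) = Add(4, R, S))
Function('f')(Q) = Add(Q, Mul(2, Pow(Q, 2))) (Function('f')(Q) = Add(Add(Pow(Q, 2), Pow(Q, 2)), Q) = Add(Mul(2, Pow(Q, 2)), Q) = Add(Q, Mul(2, Pow(Q, 2))))
Function('G')(y) = Mul(Pow(2, Rational(1, 2)), Pow(y, Rational(1, 2))) (Function('G')(y) = Pow(Mul(2, y), Rational(1, 2)) = Mul(Pow(2, Rational(1, 2)), Pow(y, Rational(1, 2))))
Mul(Function('G')(Function('f')(Function('v')(-3, 6))), Function('L')(5)) = Mul(Mul(Pow(2, Rational(1, 2)), Pow(Mul(Add(4, -3, 6), Add(1, Mul(2, Add(4, -3, 6)))), Rational(1, 2))), Rational(-5, 3)) = Mul(Mul(Pow(2, Rational(1, 2)), Pow(Mul(7, Add(1, Mul(2, 7))), Rational(1, 2))), Rational(-5, 3)) = Mul(Mul(Pow(2, Rational(1, 2)), Pow(Mul(7, Add(1, 14)), Rational(1, 2))), Rational(-5, 3)) = Mul(Mul(Pow(2, Rational(1, 2)), Pow(Mul(7, 15), Rational(1, 2))), Rational(-5, 3)) = Mul(Mul(Pow(2, Rational(1, 2)), Pow(105, Rational(1, 2))), Rational(-5, 3)) = Mul(Pow(210, Rational(1, 2)), Rational(-5, 3)) = Mul(Rational(-5, 3), Pow(210, Rational(1, 2)))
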